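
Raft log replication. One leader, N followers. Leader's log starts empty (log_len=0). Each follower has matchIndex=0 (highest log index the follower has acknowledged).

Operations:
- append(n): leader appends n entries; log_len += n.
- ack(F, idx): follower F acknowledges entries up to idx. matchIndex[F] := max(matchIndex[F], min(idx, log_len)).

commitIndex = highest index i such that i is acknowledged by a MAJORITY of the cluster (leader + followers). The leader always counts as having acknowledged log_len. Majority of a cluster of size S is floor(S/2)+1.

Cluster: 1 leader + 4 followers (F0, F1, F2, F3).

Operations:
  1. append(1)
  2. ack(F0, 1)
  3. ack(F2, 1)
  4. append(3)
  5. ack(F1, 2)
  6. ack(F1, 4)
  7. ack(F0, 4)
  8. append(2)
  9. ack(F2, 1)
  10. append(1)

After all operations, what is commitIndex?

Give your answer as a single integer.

Answer: 4

Derivation:
Op 1: append 1 -> log_len=1
Op 2: F0 acks idx 1 -> match: F0=1 F1=0 F2=0 F3=0; commitIndex=0
Op 3: F2 acks idx 1 -> match: F0=1 F1=0 F2=1 F3=0; commitIndex=1
Op 4: append 3 -> log_len=4
Op 5: F1 acks idx 2 -> match: F0=1 F1=2 F2=1 F3=0; commitIndex=1
Op 6: F1 acks idx 4 -> match: F0=1 F1=4 F2=1 F3=0; commitIndex=1
Op 7: F0 acks idx 4 -> match: F0=4 F1=4 F2=1 F3=0; commitIndex=4
Op 8: append 2 -> log_len=6
Op 9: F2 acks idx 1 -> match: F0=4 F1=4 F2=1 F3=0; commitIndex=4
Op 10: append 1 -> log_len=7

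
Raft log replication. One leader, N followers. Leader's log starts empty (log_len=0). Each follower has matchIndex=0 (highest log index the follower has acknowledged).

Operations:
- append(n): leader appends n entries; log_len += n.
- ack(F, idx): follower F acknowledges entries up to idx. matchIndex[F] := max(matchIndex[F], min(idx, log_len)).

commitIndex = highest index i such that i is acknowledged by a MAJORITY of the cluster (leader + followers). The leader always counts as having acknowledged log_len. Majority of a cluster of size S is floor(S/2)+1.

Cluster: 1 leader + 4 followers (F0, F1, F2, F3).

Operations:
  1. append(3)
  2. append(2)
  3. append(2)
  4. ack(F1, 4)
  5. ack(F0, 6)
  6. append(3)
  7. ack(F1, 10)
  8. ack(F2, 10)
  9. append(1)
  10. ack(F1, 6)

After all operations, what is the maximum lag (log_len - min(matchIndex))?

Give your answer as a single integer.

Op 1: append 3 -> log_len=3
Op 2: append 2 -> log_len=5
Op 3: append 2 -> log_len=7
Op 4: F1 acks idx 4 -> match: F0=0 F1=4 F2=0 F3=0; commitIndex=0
Op 5: F0 acks idx 6 -> match: F0=6 F1=4 F2=0 F3=0; commitIndex=4
Op 6: append 3 -> log_len=10
Op 7: F1 acks idx 10 -> match: F0=6 F1=10 F2=0 F3=0; commitIndex=6
Op 8: F2 acks idx 10 -> match: F0=6 F1=10 F2=10 F3=0; commitIndex=10
Op 9: append 1 -> log_len=11
Op 10: F1 acks idx 6 -> match: F0=6 F1=10 F2=10 F3=0; commitIndex=10

Answer: 11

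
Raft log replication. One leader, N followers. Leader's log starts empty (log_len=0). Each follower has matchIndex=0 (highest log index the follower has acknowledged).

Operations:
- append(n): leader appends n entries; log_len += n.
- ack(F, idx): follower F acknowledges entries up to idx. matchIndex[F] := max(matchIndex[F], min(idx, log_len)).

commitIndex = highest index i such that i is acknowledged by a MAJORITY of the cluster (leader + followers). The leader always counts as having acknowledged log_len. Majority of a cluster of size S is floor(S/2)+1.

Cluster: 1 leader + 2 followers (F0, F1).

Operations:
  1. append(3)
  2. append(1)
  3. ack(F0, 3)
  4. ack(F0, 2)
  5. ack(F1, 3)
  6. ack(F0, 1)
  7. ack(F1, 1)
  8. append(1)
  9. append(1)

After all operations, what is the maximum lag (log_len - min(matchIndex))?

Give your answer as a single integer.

Answer: 3

Derivation:
Op 1: append 3 -> log_len=3
Op 2: append 1 -> log_len=4
Op 3: F0 acks idx 3 -> match: F0=3 F1=0; commitIndex=3
Op 4: F0 acks idx 2 -> match: F0=3 F1=0; commitIndex=3
Op 5: F1 acks idx 3 -> match: F0=3 F1=3; commitIndex=3
Op 6: F0 acks idx 1 -> match: F0=3 F1=3; commitIndex=3
Op 7: F1 acks idx 1 -> match: F0=3 F1=3; commitIndex=3
Op 8: append 1 -> log_len=5
Op 9: append 1 -> log_len=6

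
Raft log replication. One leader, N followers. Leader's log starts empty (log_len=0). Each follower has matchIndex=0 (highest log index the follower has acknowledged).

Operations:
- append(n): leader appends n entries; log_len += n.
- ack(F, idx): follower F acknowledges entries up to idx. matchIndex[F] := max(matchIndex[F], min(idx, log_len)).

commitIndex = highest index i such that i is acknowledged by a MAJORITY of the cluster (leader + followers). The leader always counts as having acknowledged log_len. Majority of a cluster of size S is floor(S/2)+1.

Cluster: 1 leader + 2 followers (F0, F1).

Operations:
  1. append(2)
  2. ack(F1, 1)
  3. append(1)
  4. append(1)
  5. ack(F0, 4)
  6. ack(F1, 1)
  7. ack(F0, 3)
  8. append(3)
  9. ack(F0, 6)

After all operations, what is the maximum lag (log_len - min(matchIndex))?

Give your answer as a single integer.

Answer: 6

Derivation:
Op 1: append 2 -> log_len=2
Op 2: F1 acks idx 1 -> match: F0=0 F1=1; commitIndex=1
Op 3: append 1 -> log_len=3
Op 4: append 1 -> log_len=4
Op 5: F0 acks idx 4 -> match: F0=4 F1=1; commitIndex=4
Op 6: F1 acks idx 1 -> match: F0=4 F1=1; commitIndex=4
Op 7: F0 acks idx 3 -> match: F0=4 F1=1; commitIndex=4
Op 8: append 3 -> log_len=7
Op 9: F0 acks idx 6 -> match: F0=6 F1=1; commitIndex=6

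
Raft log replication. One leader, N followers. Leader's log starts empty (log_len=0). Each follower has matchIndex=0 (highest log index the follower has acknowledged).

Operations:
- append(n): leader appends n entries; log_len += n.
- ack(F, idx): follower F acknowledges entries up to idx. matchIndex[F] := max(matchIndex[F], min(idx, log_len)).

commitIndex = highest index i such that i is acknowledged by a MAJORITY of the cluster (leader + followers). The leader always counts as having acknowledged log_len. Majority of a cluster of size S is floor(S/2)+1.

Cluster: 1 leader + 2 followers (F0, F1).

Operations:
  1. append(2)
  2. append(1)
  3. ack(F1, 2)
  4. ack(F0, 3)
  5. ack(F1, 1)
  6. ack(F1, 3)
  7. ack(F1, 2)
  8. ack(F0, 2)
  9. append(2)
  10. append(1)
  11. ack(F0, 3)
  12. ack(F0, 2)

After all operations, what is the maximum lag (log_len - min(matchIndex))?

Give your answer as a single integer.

Op 1: append 2 -> log_len=2
Op 2: append 1 -> log_len=3
Op 3: F1 acks idx 2 -> match: F0=0 F1=2; commitIndex=2
Op 4: F0 acks idx 3 -> match: F0=3 F1=2; commitIndex=3
Op 5: F1 acks idx 1 -> match: F0=3 F1=2; commitIndex=3
Op 6: F1 acks idx 3 -> match: F0=3 F1=3; commitIndex=3
Op 7: F1 acks idx 2 -> match: F0=3 F1=3; commitIndex=3
Op 8: F0 acks idx 2 -> match: F0=3 F1=3; commitIndex=3
Op 9: append 2 -> log_len=5
Op 10: append 1 -> log_len=6
Op 11: F0 acks idx 3 -> match: F0=3 F1=3; commitIndex=3
Op 12: F0 acks idx 2 -> match: F0=3 F1=3; commitIndex=3

Answer: 3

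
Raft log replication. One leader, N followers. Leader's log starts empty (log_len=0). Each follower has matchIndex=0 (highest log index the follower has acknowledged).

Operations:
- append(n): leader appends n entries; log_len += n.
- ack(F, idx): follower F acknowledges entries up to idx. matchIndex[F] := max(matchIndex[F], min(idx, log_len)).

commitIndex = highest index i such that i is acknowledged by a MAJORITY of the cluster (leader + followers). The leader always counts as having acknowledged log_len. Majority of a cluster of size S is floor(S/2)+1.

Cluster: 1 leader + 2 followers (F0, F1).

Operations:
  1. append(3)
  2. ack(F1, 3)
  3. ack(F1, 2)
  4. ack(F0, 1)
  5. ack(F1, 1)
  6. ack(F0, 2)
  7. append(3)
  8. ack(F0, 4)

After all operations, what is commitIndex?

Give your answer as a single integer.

Op 1: append 3 -> log_len=3
Op 2: F1 acks idx 3 -> match: F0=0 F1=3; commitIndex=3
Op 3: F1 acks idx 2 -> match: F0=0 F1=3; commitIndex=3
Op 4: F0 acks idx 1 -> match: F0=1 F1=3; commitIndex=3
Op 5: F1 acks idx 1 -> match: F0=1 F1=3; commitIndex=3
Op 6: F0 acks idx 2 -> match: F0=2 F1=3; commitIndex=3
Op 7: append 3 -> log_len=6
Op 8: F0 acks idx 4 -> match: F0=4 F1=3; commitIndex=4

Answer: 4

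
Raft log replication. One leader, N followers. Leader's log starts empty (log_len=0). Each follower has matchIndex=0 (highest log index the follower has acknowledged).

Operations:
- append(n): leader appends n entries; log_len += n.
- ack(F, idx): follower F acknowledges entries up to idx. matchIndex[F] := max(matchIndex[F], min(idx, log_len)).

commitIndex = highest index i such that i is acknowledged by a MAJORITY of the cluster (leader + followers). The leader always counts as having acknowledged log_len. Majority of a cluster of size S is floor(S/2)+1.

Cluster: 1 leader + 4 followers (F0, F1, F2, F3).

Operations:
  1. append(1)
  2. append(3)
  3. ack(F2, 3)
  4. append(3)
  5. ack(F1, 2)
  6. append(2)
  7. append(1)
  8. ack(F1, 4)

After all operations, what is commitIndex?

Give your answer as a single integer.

Op 1: append 1 -> log_len=1
Op 2: append 3 -> log_len=4
Op 3: F2 acks idx 3 -> match: F0=0 F1=0 F2=3 F3=0; commitIndex=0
Op 4: append 3 -> log_len=7
Op 5: F1 acks idx 2 -> match: F0=0 F1=2 F2=3 F3=0; commitIndex=2
Op 6: append 2 -> log_len=9
Op 7: append 1 -> log_len=10
Op 8: F1 acks idx 4 -> match: F0=0 F1=4 F2=3 F3=0; commitIndex=3

Answer: 3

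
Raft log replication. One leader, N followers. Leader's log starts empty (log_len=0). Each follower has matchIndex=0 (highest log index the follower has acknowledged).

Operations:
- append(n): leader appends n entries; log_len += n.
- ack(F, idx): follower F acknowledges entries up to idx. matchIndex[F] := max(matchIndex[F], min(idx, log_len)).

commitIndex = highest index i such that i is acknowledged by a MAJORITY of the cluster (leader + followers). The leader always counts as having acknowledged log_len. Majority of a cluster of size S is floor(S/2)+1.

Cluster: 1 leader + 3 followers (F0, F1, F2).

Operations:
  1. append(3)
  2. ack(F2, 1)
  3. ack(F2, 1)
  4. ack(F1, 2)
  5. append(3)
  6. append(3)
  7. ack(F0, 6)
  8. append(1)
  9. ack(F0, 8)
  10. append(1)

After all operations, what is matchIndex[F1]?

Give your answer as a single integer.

Op 1: append 3 -> log_len=3
Op 2: F2 acks idx 1 -> match: F0=0 F1=0 F2=1; commitIndex=0
Op 3: F2 acks idx 1 -> match: F0=0 F1=0 F2=1; commitIndex=0
Op 4: F1 acks idx 2 -> match: F0=0 F1=2 F2=1; commitIndex=1
Op 5: append 3 -> log_len=6
Op 6: append 3 -> log_len=9
Op 7: F0 acks idx 6 -> match: F0=6 F1=2 F2=1; commitIndex=2
Op 8: append 1 -> log_len=10
Op 9: F0 acks idx 8 -> match: F0=8 F1=2 F2=1; commitIndex=2
Op 10: append 1 -> log_len=11

Answer: 2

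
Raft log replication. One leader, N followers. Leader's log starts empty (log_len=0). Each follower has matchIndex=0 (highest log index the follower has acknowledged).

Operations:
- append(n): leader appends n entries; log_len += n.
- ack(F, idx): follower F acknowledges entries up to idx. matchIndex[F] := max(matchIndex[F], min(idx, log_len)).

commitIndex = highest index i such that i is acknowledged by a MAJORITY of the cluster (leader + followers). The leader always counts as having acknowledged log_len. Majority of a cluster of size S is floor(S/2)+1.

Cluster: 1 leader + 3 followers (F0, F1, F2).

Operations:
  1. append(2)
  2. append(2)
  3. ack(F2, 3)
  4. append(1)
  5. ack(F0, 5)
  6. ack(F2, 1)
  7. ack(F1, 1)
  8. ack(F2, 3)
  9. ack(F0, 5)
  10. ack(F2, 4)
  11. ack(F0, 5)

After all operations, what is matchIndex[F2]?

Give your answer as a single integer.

Answer: 4

Derivation:
Op 1: append 2 -> log_len=2
Op 2: append 2 -> log_len=4
Op 3: F2 acks idx 3 -> match: F0=0 F1=0 F2=3; commitIndex=0
Op 4: append 1 -> log_len=5
Op 5: F0 acks idx 5 -> match: F0=5 F1=0 F2=3; commitIndex=3
Op 6: F2 acks idx 1 -> match: F0=5 F1=0 F2=3; commitIndex=3
Op 7: F1 acks idx 1 -> match: F0=5 F1=1 F2=3; commitIndex=3
Op 8: F2 acks idx 3 -> match: F0=5 F1=1 F2=3; commitIndex=3
Op 9: F0 acks idx 5 -> match: F0=5 F1=1 F2=3; commitIndex=3
Op 10: F2 acks idx 4 -> match: F0=5 F1=1 F2=4; commitIndex=4
Op 11: F0 acks idx 5 -> match: F0=5 F1=1 F2=4; commitIndex=4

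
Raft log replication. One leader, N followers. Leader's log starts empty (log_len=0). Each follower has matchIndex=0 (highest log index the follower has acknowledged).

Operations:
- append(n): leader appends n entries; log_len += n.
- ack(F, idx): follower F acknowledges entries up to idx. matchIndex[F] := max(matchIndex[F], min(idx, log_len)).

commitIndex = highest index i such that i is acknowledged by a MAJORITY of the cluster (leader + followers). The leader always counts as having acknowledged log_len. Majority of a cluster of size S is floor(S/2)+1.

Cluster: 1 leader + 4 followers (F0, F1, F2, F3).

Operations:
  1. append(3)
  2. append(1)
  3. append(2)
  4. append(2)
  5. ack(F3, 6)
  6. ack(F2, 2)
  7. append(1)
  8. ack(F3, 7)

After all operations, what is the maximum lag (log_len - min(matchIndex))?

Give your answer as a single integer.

Op 1: append 3 -> log_len=3
Op 2: append 1 -> log_len=4
Op 3: append 2 -> log_len=6
Op 4: append 2 -> log_len=8
Op 5: F3 acks idx 6 -> match: F0=0 F1=0 F2=0 F3=6; commitIndex=0
Op 6: F2 acks idx 2 -> match: F0=0 F1=0 F2=2 F3=6; commitIndex=2
Op 7: append 1 -> log_len=9
Op 8: F3 acks idx 7 -> match: F0=0 F1=0 F2=2 F3=7; commitIndex=2

Answer: 9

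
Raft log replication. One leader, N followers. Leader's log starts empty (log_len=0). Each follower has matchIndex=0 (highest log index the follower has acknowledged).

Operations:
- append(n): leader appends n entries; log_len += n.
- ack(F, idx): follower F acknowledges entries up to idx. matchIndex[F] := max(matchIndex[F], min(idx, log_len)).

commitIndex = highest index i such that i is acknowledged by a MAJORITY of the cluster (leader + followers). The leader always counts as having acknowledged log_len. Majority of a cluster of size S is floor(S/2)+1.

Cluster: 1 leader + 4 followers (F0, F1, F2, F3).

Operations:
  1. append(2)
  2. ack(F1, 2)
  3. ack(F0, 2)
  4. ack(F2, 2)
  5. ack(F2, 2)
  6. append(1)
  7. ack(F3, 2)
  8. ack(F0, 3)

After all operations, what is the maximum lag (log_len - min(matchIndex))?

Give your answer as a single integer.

Op 1: append 2 -> log_len=2
Op 2: F1 acks idx 2 -> match: F0=0 F1=2 F2=0 F3=0; commitIndex=0
Op 3: F0 acks idx 2 -> match: F0=2 F1=2 F2=0 F3=0; commitIndex=2
Op 4: F2 acks idx 2 -> match: F0=2 F1=2 F2=2 F3=0; commitIndex=2
Op 5: F2 acks idx 2 -> match: F0=2 F1=2 F2=2 F3=0; commitIndex=2
Op 6: append 1 -> log_len=3
Op 7: F3 acks idx 2 -> match: F0=2 F1=2 F2=2 F3=2; commitIndex=2
Op 8: F0 acks idx 3 -> match: F0=3 F1=2 F2=2 F3=2; commitIndex=2

Answer: 1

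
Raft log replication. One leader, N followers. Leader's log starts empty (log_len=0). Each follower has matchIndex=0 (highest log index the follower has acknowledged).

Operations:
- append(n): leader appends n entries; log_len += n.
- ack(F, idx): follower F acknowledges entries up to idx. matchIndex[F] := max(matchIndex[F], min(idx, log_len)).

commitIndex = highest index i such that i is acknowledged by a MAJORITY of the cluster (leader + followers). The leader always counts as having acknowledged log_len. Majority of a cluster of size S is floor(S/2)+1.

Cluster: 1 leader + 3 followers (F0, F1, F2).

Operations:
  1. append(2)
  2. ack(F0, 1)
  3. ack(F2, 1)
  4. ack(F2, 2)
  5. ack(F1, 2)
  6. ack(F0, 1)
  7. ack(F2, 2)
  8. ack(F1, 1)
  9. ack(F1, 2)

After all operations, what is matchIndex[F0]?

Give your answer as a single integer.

Answer: 1

Derivation:
Op 1: append 2 -> log_len=2
Op 2: F0 acks idx 1 -> match: F0=1 F1=0 F2=0; commitIndex=0
Op 3: F2 acks idx 1 -> match: F0=1 F1=0 F2=1; commitIndex=1
Op 4: F2 acks idx 2 -> match: F0=1 F1=0 F2=2; commitIndex=1
Op 5: F1 acks idx 2 -> match: F0=1 F1=2 F2=2; commitIndex=2
Op 6: F0 acks idx 1 -> match: F0=1 F1=2 F2=2; commitIndex=2
Op 7: F2 acks idx 2 -> match: F0=1 F1=2 F2=2; commitIndex=2
Op 8: F1 acks idx 1 -> match: F0=1 F1=2 F2=2; commitIndex=2
Op 9: F1 acks idx 2 -> match: F0=1 F1=2 F2=2; commitIndex=2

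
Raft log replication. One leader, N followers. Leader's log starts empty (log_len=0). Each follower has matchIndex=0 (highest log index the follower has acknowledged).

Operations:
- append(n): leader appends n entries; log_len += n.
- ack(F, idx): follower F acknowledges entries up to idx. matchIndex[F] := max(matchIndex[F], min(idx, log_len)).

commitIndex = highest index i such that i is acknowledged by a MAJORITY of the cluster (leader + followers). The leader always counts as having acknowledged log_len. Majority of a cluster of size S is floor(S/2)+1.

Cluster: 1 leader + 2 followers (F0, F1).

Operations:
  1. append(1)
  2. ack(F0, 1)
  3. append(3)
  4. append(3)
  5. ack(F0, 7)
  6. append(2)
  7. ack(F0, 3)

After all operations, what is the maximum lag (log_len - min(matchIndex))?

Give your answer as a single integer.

Answer: 9

Derivation:
Op 1: append 1 -> log_len=1
Op 2: F0 acks idx 1 -> match: F0=1 F1=0; commitIndex=1
Op 3: append 3 -> log_len=4
Op 4: append 3 -> log_len=7
Op 5: F0 acks idx 7 -> match: F0=7 F1=0; commitIndex=7
Op 6: append 2 -> log_len=9
Op 7: F0 acks idx 3 -> match: F0=7 F1=0; commitIndex=7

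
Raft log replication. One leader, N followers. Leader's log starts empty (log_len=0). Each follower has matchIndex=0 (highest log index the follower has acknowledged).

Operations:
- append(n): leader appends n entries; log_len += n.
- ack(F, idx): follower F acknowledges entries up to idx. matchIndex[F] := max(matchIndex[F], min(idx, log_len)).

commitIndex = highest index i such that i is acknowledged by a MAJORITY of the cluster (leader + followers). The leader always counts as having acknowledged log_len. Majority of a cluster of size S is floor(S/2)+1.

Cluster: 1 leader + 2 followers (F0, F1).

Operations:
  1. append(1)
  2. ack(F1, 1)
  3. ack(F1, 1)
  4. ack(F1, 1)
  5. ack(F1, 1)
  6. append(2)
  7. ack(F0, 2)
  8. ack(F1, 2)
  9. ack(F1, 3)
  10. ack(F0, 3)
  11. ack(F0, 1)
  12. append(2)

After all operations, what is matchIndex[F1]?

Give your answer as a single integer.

Op 1: append 1 -> log_len=1
Op 2: F1 acks idx 1 -> match: F0=0 F1=1; commitIndex=1
Op 3: F1 acks idx 1 -> match: F0=0 F1=1; commitIndex=1
Op 4: F1 acks idx 1 -> match: F0=0 F1=1; commitIndex=1
Op 5: F1 acks idx 1 -> match: F0=0 F1=1; commitIndex=1
Op 6: append 2 -> log_len=3
Op 7: F0 acks idx 2 -> match: F0=2 F1=1; commitIndex=2
Op 8: F1 acks idx 2 -> match: F0=2 F1=2; commitIndex=2
Op 9: F1 acks idx 3 -> match: F0=2 F1=3; commitIndex=3
Op 10: F0 acks idx 3 -> match: F0=3 F1=3; commitIndex=3
Op 11: F0 acks idx 1 -> match: F0=3 F1=3; commitIndex=3
Op 12: append 2 -> log_len=5

Answer: 3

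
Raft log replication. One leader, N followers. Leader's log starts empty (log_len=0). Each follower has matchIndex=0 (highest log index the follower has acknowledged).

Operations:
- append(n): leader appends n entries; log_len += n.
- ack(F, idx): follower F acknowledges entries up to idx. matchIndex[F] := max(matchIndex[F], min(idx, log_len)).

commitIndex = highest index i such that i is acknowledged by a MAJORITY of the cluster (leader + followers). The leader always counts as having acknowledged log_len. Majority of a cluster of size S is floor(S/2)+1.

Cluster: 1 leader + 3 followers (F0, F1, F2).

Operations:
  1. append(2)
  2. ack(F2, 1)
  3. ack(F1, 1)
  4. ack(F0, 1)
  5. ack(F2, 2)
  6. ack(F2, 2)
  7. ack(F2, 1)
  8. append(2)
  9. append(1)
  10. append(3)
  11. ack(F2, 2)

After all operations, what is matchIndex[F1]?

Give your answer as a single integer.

Op 1: append 2 -> log_len=2
Op 2: F2 acks idx 1 -> match: F0=0 F1=0 F2=1; commitIndex=0
Op 3: F1 acks idx 1 -> match: F0=0 F1=1 F2=1; commitIndex=1
Op 4: F0 acks idx 1 -> match: F0=1 F1=1 F2=1; commitIndex=1
Op 5: F2 acks idx 2 -> match: F0=1 F1=1 F2=2; commitIndex=1
Op 6: F2 acks idx 2 -> match: F0=1 F1=1 F2=2; commitIndex=1
Op 7: F2 acks idx 1 -> match: F0=1 F1=1 F2=2; commitIndex=1
Op 8: append 2 -> log_len=4
Op 9: append 1 -> log_len=5
Op 10: append 3 -> log_len=8
Op 11: F2 acks idx 2 -> match: F0=1 F1=1 F2=2; commitIndex=1

Answer: 1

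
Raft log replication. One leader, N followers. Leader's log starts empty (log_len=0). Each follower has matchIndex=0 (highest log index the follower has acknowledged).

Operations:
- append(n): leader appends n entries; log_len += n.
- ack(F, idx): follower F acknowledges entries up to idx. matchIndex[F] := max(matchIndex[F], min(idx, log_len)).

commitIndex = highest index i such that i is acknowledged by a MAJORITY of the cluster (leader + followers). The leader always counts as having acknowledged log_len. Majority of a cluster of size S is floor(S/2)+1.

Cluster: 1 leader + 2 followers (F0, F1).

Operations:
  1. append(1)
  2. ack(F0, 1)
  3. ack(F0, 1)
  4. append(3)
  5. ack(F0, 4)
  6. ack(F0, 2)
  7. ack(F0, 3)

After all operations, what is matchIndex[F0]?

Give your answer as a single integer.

Op 1: append 1 -> log_len=1
Op 2: F0 acks idx 1 -> match: F0=1 F1=0; commitIndex=1
Op 3: F0 acks idx 1 -> match: F0=1 F1=0; commitIndex=1
Op 4: append 3 -> log_len=4
Op 5: F0 acks idx 4 -> match: F0=4 F1=0; commitIndex=4
Op 6: F0 acks idx 2 -> match: F0=4 F1=0; commitIndex=4
Op 7: F0 acks idx 3 -> match: F0=4 F1=0; commitIndex=4

Answer: 4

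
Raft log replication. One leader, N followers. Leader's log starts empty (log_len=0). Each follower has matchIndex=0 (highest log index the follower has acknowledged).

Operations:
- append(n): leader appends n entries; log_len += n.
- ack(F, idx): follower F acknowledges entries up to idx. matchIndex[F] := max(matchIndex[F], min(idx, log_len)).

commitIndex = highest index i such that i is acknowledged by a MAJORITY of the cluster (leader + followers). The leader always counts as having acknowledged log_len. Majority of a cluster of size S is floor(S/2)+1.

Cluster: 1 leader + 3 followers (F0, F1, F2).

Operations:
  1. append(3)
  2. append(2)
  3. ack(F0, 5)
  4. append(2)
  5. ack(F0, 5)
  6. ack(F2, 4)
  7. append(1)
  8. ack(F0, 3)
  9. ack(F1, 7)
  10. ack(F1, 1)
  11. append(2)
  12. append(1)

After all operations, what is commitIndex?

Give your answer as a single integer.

Op 1: append 3 -> log_len=3
Op 2: append 2 -> log_len=5
Op 3: F0 acks idx 5 -> match: F0=5 F1=0 F2=0; commitIndex=0
Op 4: append 2 -> log_len=7
Op 5: F0 acks idx 5 -> match: F0=5 F1=0 F2=0; commitIndex=0
Op 6: F2 acks idx 4 -> match: F0=5 F1=0 F2=4; commitIndex=4
Op 7: append 1 -> log_len=8
Op 8: F0 acks idx 3 -> match: F0=5 F1=0 F2=4; commitIndex=4
Op 9: F1 acks idx 7 -> match: F0=5 F1=7 F2=4; commitIndex=5
Op 10: F1 acks idx 1 -> match: F0=5 F1=7 F2=4; commitIndex=5
Op 11: append 2 -> log_len=10
Op 12: append 1 -> log_len=11

Answer: 5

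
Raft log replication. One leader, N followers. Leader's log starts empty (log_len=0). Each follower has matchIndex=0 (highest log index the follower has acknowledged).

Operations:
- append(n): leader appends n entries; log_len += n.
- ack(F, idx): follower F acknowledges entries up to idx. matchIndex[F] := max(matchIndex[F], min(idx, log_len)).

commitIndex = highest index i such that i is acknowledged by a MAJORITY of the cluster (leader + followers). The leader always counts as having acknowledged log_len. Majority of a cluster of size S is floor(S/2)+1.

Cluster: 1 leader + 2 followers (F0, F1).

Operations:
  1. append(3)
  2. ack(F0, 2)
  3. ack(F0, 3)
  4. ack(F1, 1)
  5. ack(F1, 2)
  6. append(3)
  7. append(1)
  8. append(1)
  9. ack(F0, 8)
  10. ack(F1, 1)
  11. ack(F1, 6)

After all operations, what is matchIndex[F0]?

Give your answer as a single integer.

Op 1: append 3 -> log_len=3
Op 2: F0 acks idx 2 -> match: F0=2 F1=0; commitIndex=2
Op 3: F0 acks idx 3 -> match: F0=3 F1=0; commitIndex=3
Op 4: F1 acks idx 1 -> match: F0=3 F1=1; commitIndex=3
Op 5: F1 acks idx 2 -> match: F0=3 F1=2; commitIndex=3
Op 6: append 3 -> log_len=6
Op 7: append 1 -> log_len=7
Op 8: append 1 -> log_len=8
Op 9: F0 acks idx 8 -> match: F0=8 F1=2; commitIndex=8
Op 10: F1 acks idx 1 -> match: F0=8 F1=2; commitIndex=8
Op 11: F1 acks idx 6 -> match: F0=8 F1=6; commitIndex=8

Answer: 8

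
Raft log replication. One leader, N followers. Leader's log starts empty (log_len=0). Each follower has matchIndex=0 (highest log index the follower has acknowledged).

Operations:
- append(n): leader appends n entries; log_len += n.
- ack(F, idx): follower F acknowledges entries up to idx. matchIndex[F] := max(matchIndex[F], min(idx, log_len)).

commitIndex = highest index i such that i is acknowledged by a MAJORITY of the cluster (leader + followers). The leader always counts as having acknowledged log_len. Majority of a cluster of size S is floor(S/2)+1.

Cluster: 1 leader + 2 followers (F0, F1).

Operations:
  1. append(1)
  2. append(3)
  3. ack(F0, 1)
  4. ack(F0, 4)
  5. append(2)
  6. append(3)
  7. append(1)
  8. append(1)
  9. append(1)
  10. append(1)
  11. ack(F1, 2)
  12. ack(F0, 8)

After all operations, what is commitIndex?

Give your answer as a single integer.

Answer: 8

Derivation:
Op 1: append 1 -> log_len=1
Op 2: append 3 -> log_len=4
Op 3: F0 acks idx 1 -> match: F0=1 F1=0; commitIndex=1
Op 4: F0 acks idx 4 -> match: F0=4 F1=0; commitIndex=4
Op 5: append 2 -> log_len=6
Op 6: append 3 -> log_len=9
Op 7: append 1 -> log_len=10
Op 8: append 1 -> log_len=11
Op 9: append 1 -> log_len=12
Op 10: append 1 -> log_len=13
Op 11: F1 acks idx 2 -> match: F0=4 F1=2; commitIndex=4
Op 12: F0 acks idx 8 -> match: F0=8 F1=2; commitIndex=8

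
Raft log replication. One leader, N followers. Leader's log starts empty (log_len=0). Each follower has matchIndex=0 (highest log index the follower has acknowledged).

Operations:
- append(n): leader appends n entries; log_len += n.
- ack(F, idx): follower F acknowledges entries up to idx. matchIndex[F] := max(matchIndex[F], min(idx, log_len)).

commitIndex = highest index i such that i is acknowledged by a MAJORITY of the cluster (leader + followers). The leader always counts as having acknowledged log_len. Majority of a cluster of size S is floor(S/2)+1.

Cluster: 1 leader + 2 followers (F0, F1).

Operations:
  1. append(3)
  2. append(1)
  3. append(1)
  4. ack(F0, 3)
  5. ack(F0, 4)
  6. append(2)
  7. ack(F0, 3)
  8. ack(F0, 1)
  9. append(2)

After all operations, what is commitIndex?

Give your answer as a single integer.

Answer: 4

Derivation:
Op 1: append 3 -> log_len=3
Op 2: append 1 -> log_len=4
Op 3: append 1 -> log_len=5
Op 4: F0 acks idx 3 -> match: F0=3 F1=0; commitIndex=3
Op 5: F0 acks idx 4 -> match: F0=4 F1=0; commitIndex=4
Op 6: append 2 -> log_len=7
Op 7: F0 acks idx 3 -> match: F0=4 F1=0; commitIndex=4
Op 8: F0 acks idx 1 -> match: F0=4 F1=0; commitIndex=4
Op 9: append 2 -> log_len=9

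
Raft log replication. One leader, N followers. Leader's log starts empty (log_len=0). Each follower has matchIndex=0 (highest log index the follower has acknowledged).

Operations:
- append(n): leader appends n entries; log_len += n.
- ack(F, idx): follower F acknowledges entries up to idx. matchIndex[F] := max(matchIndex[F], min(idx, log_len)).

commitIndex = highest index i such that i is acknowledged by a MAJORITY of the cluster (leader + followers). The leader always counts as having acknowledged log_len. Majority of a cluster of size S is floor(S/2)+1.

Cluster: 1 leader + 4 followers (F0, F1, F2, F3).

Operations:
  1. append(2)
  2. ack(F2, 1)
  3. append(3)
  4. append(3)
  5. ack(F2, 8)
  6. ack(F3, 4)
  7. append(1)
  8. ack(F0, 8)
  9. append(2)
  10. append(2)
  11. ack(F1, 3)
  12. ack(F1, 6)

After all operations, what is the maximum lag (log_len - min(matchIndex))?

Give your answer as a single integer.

Op 1: append 2 -> log_len=2
Op 2: F2 acks idx 1 -> match: F0=0 F1=0 F2=1 F3=0; commitIndex=0
Op 3: append 3 -> log_len=5
Op 4: append 3 -> log_len=8
Op 5: F2 acks idx 8 -> match: F0=0 F1=0 F2=8 F3=0; commitIndex=0
Op 6: F3 acks idx 4 -> match: F0=0 F1=0 F2=8 F3=4; commitIndex=4
Op 7: append 1 -> log_len=9
Op 8: F0 acks idx 8 -> match: F0=8 F1=0 F2=8 F3=4; commitIndex=8
Op 9: append 2 -> log_len=11
Op 10: append 2 -> log_len=13
Op 11: F1 acks idx 3 -> match: F0=8 F1=3 F2=8 F3=4; commitIndex=8
Op 12: F1 acks idx 6 -> match: F0=8 F1=6 F2=8 F3=4; commitIndex=8

Answer: 9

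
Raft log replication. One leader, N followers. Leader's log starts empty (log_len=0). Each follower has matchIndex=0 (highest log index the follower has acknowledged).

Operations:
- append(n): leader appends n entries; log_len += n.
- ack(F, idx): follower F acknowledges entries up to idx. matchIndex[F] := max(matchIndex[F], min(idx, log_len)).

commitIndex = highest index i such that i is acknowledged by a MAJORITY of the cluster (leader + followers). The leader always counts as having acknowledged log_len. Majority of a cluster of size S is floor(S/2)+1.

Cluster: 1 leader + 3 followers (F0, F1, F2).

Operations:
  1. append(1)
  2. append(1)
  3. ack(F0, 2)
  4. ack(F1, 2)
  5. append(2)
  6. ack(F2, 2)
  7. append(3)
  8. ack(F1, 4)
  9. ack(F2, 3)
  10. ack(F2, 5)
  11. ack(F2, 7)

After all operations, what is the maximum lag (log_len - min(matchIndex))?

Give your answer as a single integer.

Op 1: append 1 -> log_len=1
Op 2: append 1 -> log_len=2
Op 3: F0 acks idx 2 -> match: F0=2 F1=0 F2=0; commitIndex=0
Op 4: F1 acks idx 2 -> match: F0=2 F1=2 F2=0; commitIndex=2
Op 5: append 2 -> log_len=4
Op 6: F2 acks idx 2 -> match: F0=2 F1=2 F2=2; commitIndex=2
Op 7: append 3 -> log_len=7
Op 8: F1 acks idx 4 -> match: F0=2 F1=4 F2=2; commitIndex=2
Op 9: F2 acks idx 3 -> match: F0=2 F1=4 F2=3; commitIndex=3
Op 10: F2 acks idx 5 -> match: F0=2 F1=4 F2=5; commitIndex=4
Op 11: F2 acks idx 7 -> match: F0=2 F1=4 F2=7; commitIndex=4

Answer: 5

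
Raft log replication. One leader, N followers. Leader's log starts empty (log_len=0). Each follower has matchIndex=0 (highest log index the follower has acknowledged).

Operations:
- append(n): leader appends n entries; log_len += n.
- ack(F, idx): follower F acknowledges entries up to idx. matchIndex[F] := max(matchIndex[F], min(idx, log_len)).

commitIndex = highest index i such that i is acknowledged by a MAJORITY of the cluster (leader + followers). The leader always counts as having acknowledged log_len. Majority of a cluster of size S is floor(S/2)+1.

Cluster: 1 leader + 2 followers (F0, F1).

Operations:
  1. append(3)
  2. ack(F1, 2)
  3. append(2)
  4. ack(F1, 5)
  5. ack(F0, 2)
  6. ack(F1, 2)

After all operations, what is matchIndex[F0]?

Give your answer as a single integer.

Op 1: append 3 -> log_len=3
Op 2: F1 acks idx 2 -> match: F0=0 F1=2; commitIndex=2
Op 3: append 2 -> log_len=5
Op 4: F1 acks idx 5 -> match: F0=0 F1=5; commitIndex=5
Op 5: F0 acks idx 2 -> match: F0=2 F1=5; commitIndex=5
Op 6: F1 acks idx 2 -> match: F0=2 F1=5; commitIndex=5

Answer: 2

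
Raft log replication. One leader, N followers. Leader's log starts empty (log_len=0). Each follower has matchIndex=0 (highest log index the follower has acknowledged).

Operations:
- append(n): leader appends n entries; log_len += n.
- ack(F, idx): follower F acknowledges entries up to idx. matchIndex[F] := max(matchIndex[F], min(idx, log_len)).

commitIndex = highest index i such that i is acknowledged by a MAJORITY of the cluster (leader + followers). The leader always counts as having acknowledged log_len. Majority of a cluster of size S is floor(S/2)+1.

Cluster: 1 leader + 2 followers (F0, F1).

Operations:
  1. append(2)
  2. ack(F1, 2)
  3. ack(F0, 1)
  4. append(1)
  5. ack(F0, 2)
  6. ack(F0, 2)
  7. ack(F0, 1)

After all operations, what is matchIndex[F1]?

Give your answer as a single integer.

Op 1: append 2 -> log_len=2
Op 2: F1 acks idx 2 -> match: F0=0 F1=2; commitIndex=2
Op 3: F0 acks idx 1 -> match: F0=1 F1=2; commitIndex=2
Op 4: append 1 -> log_len=3
Op 5: F0 acks idx 2 -> match: F0=2 F1=2; commitIndex=2
Op 6: F0 acks idx 2 -> match: F0=2 F1=2; commitIndex=2
Op 7: F0 acks idx 1 -> match: F0=2 F1=2; commitIndex=2

Answer: 2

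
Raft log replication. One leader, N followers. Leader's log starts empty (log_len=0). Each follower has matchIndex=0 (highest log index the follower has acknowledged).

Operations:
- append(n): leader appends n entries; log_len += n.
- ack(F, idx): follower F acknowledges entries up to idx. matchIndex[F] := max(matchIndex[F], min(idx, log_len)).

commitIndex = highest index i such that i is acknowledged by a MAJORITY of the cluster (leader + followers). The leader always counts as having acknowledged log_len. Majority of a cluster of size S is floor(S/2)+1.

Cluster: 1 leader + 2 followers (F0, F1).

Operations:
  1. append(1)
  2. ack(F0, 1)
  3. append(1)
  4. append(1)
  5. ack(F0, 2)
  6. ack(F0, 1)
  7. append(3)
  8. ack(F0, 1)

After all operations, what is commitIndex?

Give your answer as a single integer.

Op 1: append 1 -> log_len=1
Op 2: F0 acks idx 1 -> match: F0=1 F1=0; commitIndex=1
Op 3: append 1 -> log_len=2
Op 4: append 1 -> log_len=3
Op 5: F0 acks idx 2 -> match: F0=2 F1=0; commitIndex=2
Op 6: F0 acks idx 1 -> match: F0=2 F1=0; commitIndex=2
Op 7: append 3 -> log_len=6
Op 8: F0 acks idx 1 -> match: F0=2 F1=0; commitIndex=2

Answer: 2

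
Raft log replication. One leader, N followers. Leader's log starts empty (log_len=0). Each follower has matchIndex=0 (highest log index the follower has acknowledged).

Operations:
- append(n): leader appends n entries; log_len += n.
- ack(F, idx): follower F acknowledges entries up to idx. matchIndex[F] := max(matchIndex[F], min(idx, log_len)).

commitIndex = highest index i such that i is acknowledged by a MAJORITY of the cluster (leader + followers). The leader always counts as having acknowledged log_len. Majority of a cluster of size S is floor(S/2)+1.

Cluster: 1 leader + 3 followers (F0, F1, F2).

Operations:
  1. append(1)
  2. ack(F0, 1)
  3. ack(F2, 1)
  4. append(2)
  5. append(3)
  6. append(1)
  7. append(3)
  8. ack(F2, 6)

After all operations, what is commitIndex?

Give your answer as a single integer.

Op 1: append 1 -> log_len=1
Op 2: F0 acks idx 1 -> match: F0=1 F1=0 F2=0; commitIndex=0
Op 3: F2 acks idx 1 -> match: F0=1 F1=0 F2=1; commitIndex=1
Op 4: append 2 -> log_len=3
Op 5: append 3 -> log_len=6
Op 6: append 1 -> log_len=7
Op 7: append 3 -> log_len=10
Op 8: F2 acks idx 6 -> match: F0=1 F1=0 F2=6; commitIndex=1

Answer: 1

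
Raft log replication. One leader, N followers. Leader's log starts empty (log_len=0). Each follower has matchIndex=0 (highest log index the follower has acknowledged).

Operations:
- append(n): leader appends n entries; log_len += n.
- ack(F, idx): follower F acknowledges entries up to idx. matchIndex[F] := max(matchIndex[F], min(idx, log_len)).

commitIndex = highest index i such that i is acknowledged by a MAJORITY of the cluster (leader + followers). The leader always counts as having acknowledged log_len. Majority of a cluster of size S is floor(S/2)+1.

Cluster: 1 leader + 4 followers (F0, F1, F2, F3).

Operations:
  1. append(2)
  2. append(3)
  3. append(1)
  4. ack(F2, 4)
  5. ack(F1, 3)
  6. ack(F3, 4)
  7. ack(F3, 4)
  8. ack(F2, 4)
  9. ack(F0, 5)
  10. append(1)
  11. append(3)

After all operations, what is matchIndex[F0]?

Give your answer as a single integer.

Op 1: append 2 -> log_len=2
Op 2: append 3 -> log_len=5
Op 3: append 1 -> log_len=6
Op 4: F2 acks idx 4 -> match: F0=0 F1=0 F2=4 F3=0; commitIndex=0
Op 5: F1 acks idx 3 -> match: F0=0 F1=3 F2=4 F3=0; commitIndex=3
Op 6: F3 acks idx 4 -> match: F0=0 F1=3 F2=4 F3=4; commitIndex=4
Op 7: F3 acks idx 4 -> match: F0=0 F1=3 F2=4 F3=4; commitIndex=4
Op 8: F2 acks idx 4 -> match: F0=0 F1=3 F2=4 F3=4; commitIndex=4
Op 9: F0 acks idx 5 -> match: F0=5 F1=3 F2=4 F3=4; commitIndex=4
Op 10: append 1 -> log_len=7
Op 11: append 3 -> log_len=10

Answer: 5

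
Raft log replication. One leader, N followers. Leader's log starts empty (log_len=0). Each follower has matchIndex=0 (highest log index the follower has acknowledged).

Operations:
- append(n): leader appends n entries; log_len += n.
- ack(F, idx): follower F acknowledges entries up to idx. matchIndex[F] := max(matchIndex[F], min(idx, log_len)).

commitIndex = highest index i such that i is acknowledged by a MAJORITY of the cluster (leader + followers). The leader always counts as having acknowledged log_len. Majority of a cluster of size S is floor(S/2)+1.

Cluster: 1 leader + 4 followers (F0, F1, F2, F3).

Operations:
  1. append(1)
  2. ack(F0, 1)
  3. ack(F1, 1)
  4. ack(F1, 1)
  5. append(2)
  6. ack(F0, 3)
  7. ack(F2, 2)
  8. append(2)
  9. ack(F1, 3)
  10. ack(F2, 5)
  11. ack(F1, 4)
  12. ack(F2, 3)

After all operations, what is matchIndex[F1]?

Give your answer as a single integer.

Answer: 4

Derivation:
Op 1: append 1 -> log_len=1
Op 2: F0 acks idx 1 -> match: F0=1 F1=0 F2=0 F3=0; commitIndex=0
Op 3: F1 acks idx 1 -> match: F0=1 F1=1 F2=0 F3=0; commitIndex=1
Op 4: F1 acks idx 1 -> match: F0=1 F1=1 F2=0 F3=0; commitIndex=1
Op 5: append 2 -> log_len=3
Op 6: F0 acks idx 3 -> match: F0=3 F1=1 F2=0 F3=0; commitIndex=1
Op 7: F2 acks idx 2 -> match: F0=3 F1=1 F2=2 F3=0; commitIndex=2
Op 8: append 2 -> log_len=5
Op 9: F1 acks idx 3 -> match: F0=3 F1=3 F2=2 F3=0; commitIndex=3
Op 10: F2 acks idx 5 -> match: F0=3 F1=3 F2=5 F3=0; commitIndex=3
Op 11: F1 acks idx 4 -> match: F0=3 F1=4 F2=5 F3=0; commitIndex=4
Op 12: F2 acks idx 3 -> match: F0=3 F1=4 F2=5 F3=0; commitIndex=4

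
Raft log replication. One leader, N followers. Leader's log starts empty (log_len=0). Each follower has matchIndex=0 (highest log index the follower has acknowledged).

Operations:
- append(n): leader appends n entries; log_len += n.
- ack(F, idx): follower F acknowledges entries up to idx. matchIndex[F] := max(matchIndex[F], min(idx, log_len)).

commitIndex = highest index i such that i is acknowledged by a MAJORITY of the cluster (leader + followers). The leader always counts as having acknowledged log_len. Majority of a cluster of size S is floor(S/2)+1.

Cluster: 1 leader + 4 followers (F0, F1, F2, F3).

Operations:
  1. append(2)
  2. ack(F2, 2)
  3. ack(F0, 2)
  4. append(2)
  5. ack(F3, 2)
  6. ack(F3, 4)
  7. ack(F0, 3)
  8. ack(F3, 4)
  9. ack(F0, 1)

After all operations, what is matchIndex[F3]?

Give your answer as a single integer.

Op 1: append 2 -> log_len=2
Op 2: F2 acks idx 2 -> match: F0=0 F1=0 F2=2 F3=0; commitIndex=0
Op 3: F0 acks idx 2 -> match: F0=2 F1=0 F2=2 F3=0; commitIndex=2
Op 4: append 2 -> log_len=4
Op 5: F3 acks idx 2 -> match: F0=2 F1=0 F2=2 F3=2; commitIndex=2
Op 6: F3 acks idx 4 -> match: F0=2 F1=0 F2=2 F3=4; commitIndex=2
Op 7: F0 acks idx 3 -> match: F0=3 F1=0 F2=2 F3=4; commitIndex=3
Op 8: F3 acks idx 4 -> match: F0=3 F1=0 F2=2 F3=4; commitIndex=3
Op 9: F0 acks idx 1 -> match: F0=3 F1=0 F2=2 F3=4; commitIndex=3

Answer: 4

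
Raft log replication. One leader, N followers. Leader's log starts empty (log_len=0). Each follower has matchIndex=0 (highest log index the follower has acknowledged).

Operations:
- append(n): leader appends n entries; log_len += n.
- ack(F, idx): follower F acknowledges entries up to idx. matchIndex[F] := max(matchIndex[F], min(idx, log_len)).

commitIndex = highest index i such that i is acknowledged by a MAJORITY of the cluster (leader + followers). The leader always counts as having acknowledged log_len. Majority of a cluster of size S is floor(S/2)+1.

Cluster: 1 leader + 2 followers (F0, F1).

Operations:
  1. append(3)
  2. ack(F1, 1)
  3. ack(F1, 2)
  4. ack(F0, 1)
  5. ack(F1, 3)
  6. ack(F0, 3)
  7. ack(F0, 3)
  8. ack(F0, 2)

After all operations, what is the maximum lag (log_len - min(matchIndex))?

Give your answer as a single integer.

Answer: 0

Derivation:
Op 1: append 3 -> log_len=3
Op 2: F1 acks idx 1 -> match: F0=0 F1=1; commitIndex=1
Op 3: F1 acks idx 2 -> match: F0=0 F1=2; commitIndex=2
Op 4: F0 acks idx 1 -> match: F0=1 F1=2; commitIndex=2
Op 5: F1 acks idx 3 -> match: F0=1 F1=3; commitIndex=3
Op 6: F0 acks idx 3 -> match: F0=3 F1=3; commitIndex=3
Op 7: F0 acks idx 3 -> match: F0=3 F1=3; commitIndex=3
Op 8: F0 acks idx 2 -> match: F0=3 F1=3; commitIndex=3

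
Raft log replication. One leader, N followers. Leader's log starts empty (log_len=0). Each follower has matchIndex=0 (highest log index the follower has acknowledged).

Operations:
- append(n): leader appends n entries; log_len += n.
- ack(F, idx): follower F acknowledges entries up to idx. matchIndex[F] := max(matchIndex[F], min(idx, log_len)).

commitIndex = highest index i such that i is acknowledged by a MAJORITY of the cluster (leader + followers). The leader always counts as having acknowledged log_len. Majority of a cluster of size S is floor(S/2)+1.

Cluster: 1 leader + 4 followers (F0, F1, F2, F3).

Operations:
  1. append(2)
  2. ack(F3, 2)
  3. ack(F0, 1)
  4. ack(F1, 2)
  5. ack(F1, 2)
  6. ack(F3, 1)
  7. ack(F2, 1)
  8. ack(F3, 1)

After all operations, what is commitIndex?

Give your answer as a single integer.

Op 1: append 2 -> log_len=2
Op 2: F3 acks idx 2 -> match: F0=0 F1=0 F2=0 F3=2; commitIndex=0
Op 3: F0 acks idx 1 -> match: F0=1 F1=0 F2=0 F3=2; commitIndex=1
Op 4: F1 acks idx 2 -> match: F0=1 F1=2 F2=0 F3=2; commitIndex=2
Op 5: F1 acks idx 2 -> match: F0=1 F1=2 F2=0 F3=2; commitIndex=2
Op 6: F3 acks idx 1 -> match: F0=1 F1=2 F2=0 F3=2; commitIndex=2
Op 7: F2 acks idx 1 -> match: F0=1 F1=2 F2=1 F3=2; commitIndex=2
Op 8: F3 acks idx 1 -> match: F0=1 F1=2 F2=1 F3=2; commitIndex=2

Answer: 2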